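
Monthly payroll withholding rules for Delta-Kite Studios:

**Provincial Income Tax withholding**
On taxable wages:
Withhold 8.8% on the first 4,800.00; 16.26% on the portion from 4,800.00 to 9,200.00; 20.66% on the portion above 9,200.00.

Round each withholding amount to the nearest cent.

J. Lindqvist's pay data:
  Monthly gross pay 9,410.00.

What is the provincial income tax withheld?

1,181.23

Provincial Income Tax: taxable = 9,410.00
  1,137.84 + 20.66% × (9,410.00 − 9,200.00) = 1,137.84 + 20.66% × 210.00 = 1,181.23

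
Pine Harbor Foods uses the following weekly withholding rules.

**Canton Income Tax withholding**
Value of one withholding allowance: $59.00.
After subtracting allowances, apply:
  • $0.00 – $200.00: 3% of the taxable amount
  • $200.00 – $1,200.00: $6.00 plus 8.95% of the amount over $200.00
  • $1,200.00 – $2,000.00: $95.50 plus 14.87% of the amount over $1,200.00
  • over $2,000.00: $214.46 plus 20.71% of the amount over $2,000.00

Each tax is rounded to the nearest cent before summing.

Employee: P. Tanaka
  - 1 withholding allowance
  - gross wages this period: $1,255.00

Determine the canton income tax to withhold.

Canton Income Tax: taxable = $1,255.00 − 1×$59.00 = $1,196.00
  $6.00 + 8.95% × ($1,196.00 − $200.00) = $6.00 + 8.95% × $996.00 = $95.14

$95.14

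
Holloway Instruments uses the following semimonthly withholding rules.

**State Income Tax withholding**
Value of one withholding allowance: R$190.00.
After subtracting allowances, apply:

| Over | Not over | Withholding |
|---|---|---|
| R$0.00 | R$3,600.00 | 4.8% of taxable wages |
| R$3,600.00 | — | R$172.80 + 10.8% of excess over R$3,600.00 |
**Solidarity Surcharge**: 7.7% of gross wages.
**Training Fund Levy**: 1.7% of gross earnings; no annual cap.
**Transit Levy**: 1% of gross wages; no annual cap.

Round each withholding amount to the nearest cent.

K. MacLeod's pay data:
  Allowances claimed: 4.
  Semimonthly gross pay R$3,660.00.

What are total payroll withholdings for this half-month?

R$519.84

State Income Tax: taxable = R$3,660.00 − 4×R$190.00 = R$2,900.00
  4.8% × R$2,900.00 = R$139.20
Solidarity Surcharge: 7.7% × R$3,660.00 = R$281.82
Training Fund Levy: 1.7% × R$3,660.00 = R$62.22
Transit Levy: 1% × R$3,660.00 = R$36.60
Total: R$139.20 + R$281.82 + R$62.22 + R$36.60 = R$519.84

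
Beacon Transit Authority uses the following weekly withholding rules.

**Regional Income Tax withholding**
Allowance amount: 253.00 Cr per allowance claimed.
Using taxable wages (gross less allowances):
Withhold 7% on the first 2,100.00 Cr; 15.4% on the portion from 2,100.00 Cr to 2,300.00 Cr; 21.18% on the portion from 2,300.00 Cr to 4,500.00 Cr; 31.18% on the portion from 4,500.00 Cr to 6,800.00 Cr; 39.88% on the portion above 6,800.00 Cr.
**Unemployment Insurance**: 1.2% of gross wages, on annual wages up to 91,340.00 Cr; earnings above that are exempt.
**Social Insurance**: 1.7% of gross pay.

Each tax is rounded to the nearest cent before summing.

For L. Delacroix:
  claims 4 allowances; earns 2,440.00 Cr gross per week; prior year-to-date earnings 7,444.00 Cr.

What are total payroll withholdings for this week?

170.72 Cr

Regional Income Tax: taxable = 2,440.00 Cr − 4×253.00 Cr = 1,428.00 Cr
  7% × 1,428.00 Cr = 99.96 Cr
Unemployment Insurance: 1.2% × 2,440.00 Cr = 29.28 Cr
Social Insurance: 1.7% × 2,440.00 Cr = 41.48 Cr
Total: 99.96 Cr + 29.28 Cr + 41.48 Cr = 170.72 Cr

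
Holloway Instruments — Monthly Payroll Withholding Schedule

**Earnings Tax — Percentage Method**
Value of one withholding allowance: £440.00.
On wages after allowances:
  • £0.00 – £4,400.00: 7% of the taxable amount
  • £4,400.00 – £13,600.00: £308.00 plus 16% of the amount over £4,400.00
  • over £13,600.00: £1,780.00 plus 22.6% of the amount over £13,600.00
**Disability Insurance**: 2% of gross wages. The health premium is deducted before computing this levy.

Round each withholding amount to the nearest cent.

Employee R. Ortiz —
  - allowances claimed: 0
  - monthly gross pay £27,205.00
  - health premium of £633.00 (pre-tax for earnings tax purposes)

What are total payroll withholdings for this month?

Earnings Tax: taxable = £27,205.00 − £633.00 = £26,572.00
  £1,780.00 + 22.6% × (£26,572.00 − £13,600.00) = £1,780.00 + 22.6% × £12,972.00 = £4,711.67
Disability Insurance: 2% × £26,572.00 = £531.44
Total: £4,711.67 + £531.44 = £5,243.11

£5,243.11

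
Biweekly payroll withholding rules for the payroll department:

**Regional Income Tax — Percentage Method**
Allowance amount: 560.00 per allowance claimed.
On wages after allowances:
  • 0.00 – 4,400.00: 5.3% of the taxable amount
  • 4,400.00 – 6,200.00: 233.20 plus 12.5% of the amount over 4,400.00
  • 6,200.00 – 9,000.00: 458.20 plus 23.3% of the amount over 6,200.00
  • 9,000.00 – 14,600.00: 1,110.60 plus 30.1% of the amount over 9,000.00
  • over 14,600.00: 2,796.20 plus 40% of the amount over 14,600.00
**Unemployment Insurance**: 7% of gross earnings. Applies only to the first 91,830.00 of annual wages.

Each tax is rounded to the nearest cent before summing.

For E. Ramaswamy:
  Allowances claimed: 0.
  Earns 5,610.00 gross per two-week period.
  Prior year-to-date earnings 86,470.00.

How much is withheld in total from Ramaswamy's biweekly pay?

Regional Income Tax: taxable = 5,610.00
  233.20 + 12.5% × (5,610.00 − 4,400.00) = 233.20 + 12.5% × 1,210.00 = 384.45
Unemployment Insurance: cap 91,830.00 − YTD 86,470.00 = 5,360.00 subject; 7% × 5,360.00 = 375.20
Total: 384.45 + 375.20 = 759.65

759.65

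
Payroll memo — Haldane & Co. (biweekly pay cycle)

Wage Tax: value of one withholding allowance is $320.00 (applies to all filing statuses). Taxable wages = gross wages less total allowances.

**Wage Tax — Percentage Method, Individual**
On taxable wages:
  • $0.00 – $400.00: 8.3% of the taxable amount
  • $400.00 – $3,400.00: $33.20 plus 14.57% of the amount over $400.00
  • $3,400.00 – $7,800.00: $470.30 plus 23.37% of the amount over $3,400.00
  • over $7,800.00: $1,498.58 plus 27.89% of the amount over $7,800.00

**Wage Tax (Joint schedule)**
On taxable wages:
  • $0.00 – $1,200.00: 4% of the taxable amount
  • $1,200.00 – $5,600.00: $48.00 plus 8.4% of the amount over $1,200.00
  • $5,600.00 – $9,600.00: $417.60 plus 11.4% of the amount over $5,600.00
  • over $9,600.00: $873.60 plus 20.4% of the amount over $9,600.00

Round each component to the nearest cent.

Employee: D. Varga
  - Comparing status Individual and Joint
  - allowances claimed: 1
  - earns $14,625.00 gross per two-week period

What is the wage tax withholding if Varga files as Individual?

$3,312.82

Wage Tax (Individual): taxable = $14,625.00 − 1×$320.00 = $14,305.00
  $1,498.58 + 27.89% × ($14,305.00 − $7,800.00) = $1,498.58 + 27.89% × $6,505.00 = $3,312.82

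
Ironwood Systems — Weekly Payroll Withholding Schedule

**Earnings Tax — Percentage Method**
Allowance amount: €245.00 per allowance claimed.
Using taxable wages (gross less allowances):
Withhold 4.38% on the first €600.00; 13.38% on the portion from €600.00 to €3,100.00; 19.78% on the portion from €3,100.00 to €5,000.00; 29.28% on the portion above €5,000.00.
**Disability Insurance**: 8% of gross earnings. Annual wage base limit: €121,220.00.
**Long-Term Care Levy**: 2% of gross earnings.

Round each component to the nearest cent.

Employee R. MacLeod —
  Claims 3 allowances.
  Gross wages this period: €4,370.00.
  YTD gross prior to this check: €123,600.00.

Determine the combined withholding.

€554.00

Earnings Tax: taxable = €4,370.00 − 3×€245.00 = €3,635.00
  €360.78 + 19.78% × (€3,635.00 − €3,100.00) = €360.78 + 19.78% × €535.00 = €466.60
Disability Insurance: YTD €123,600.00 ≥ cap €121,220.00 → €0.00
Long-Term Care Levy: 2% × €4,370.00 = €87.40
Total: €466.60 + €0.00 + €87.40 = €554.00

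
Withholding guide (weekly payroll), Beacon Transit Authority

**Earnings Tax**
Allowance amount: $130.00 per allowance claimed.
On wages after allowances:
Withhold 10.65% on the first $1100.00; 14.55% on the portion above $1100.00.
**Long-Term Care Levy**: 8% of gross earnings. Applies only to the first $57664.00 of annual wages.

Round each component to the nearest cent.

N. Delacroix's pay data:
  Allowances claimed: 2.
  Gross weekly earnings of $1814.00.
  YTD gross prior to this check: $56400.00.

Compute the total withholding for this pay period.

$284.33

Earnings Tax: taxable = $1814.00 − 2×$130.00 = $1554.00
  $117.15 + 14.55% × ($1554.00 − $1100.00) = $117.15 + 14.55% × $454.00 = $183.21
Long-Term Care Levy: cap $57664.00 − YTD $56400.00 = $1264.00 subject; 8% × $1264.00 = $101.12
Total: $183.21 + $101.12 = $284.33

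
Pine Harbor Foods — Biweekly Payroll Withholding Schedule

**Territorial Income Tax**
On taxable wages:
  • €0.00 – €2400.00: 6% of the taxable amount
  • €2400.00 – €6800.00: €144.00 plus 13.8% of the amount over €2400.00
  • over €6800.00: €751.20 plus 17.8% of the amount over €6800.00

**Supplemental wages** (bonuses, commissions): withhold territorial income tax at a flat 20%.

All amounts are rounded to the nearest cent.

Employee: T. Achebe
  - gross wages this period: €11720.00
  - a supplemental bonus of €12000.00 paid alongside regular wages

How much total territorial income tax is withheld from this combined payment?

Territorial Income Tax: taxable = €11720.00
  €751.20 + 17.8% × (€11720.00 − €6800.00) = €751.20 + 17.8% × €4920.00 = €1626.96
Supplemental (20% flat on bonus): 20% × €12000.00 = €2400.00
Total territorial income tax: €1626.96 + €2400.00 = €4026.96

€4026.96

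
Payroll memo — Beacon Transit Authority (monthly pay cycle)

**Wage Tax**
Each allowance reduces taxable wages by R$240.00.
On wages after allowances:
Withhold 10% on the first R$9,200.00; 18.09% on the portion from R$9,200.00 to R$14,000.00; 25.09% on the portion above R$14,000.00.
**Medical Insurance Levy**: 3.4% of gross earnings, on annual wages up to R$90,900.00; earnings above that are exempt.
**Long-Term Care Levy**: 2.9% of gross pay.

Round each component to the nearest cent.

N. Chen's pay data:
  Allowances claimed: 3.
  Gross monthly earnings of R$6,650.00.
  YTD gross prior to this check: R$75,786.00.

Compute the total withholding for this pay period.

R$1,011.95

Wage Tax: taxable = R$6,650.00 − 3×R$240.00 = R$5,930.00
  10% × R$5,930.00 = R$593.00
Medical Insurance Levy: 3.4% × R$6,650.00 = R$226.10
Long-Term Care Levy: 2.9% × R$6,650.00 = R$192.85
Total: R$593.00 + R$226.10 + R$192.85 = R$1,011.95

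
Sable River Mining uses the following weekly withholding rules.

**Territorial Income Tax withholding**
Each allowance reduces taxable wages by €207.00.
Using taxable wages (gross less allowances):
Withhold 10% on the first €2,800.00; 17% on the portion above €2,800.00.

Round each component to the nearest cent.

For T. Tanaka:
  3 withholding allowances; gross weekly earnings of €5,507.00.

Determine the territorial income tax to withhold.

€634.62

Territorial Income Tax: taxable = €5,507.00 − 3×€207.00 = €4,886.00
  €280.00 + 17% × (€4,886.00 − €2,800.00) = €280.00 + 17% × €2,086.00 = €634.62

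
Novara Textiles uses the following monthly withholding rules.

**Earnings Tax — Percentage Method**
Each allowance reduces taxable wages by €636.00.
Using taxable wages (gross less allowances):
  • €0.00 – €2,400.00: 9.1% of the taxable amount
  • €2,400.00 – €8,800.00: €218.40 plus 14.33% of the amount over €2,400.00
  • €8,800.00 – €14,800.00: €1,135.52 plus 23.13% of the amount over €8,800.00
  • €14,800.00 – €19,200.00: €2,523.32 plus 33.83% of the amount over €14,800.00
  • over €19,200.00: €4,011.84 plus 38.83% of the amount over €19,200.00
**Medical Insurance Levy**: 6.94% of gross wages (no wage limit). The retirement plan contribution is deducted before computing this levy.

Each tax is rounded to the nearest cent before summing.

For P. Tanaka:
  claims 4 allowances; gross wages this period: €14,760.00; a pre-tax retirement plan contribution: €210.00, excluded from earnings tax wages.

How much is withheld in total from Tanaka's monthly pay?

€2,886.84

Earnings Tax: taxable = €14,760.00 − €210.00 − 4×€636.00 = €12,006.00
  €1,135.52 + 23.13% × (€12,006.00 − €8,800.00) = €1,135.52 + 23.13% × €3,206.00 = €1,877.07
Medical Insurance Levy: 6.94% × €14,550.00 = €1,009.77
Total: €1,877.07 + €1,009.77 = €2,886.84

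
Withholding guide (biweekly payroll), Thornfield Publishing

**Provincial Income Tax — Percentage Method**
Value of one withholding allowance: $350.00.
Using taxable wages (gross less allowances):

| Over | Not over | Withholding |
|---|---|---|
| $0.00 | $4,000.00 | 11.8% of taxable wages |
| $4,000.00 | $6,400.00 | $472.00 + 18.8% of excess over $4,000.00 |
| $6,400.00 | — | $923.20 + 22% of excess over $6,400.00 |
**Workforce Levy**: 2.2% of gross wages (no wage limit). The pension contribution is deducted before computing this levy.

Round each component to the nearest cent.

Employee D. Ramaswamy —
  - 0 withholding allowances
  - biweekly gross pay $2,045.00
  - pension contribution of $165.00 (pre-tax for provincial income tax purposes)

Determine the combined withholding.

Provincial Income Tax: taxable = $2,045.00 − $165.00 = $1,880.00
  11.8% × $1,880.00 = $221.84
Workforce Levy: 2.2% × $1,880.00 = $41.36
Total: $221.84 + $41.36 = $263.20

$263.20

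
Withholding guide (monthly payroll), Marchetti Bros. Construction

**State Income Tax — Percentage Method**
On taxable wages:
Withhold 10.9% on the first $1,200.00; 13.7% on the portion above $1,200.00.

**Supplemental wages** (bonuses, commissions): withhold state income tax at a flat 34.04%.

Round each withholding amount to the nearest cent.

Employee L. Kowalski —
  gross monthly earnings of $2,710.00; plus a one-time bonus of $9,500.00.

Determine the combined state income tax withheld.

State Income Tax: taxable = $2,710.00
  $130.80 + 13.7% × ($2,710.00 − $1,200.00) = $130.80 + 13.7% × $1,510.00 = $337.67
Supplemental (34.04% flat on bonus): 34.04% × $9,500.00 = $3,233.80
Total state income tax: $337.67 + $3,233.80 = $3,571.47

$3,571.47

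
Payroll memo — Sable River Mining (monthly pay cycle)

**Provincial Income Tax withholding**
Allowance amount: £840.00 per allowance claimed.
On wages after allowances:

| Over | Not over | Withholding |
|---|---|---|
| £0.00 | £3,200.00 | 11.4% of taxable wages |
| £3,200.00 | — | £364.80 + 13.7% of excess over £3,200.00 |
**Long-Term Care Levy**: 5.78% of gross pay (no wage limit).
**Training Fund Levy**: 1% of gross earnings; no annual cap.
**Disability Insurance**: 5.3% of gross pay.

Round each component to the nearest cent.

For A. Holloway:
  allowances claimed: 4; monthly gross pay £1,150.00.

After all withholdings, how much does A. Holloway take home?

Provincial Income Tax: taxable = £1,150.00 − 4×£840.00 = £-2,210.00
  Taxable ≤ 0 → £0.00
Long-Term Care Levy: 5.78% × £1,150.00 = £66.47
Training Fund Levy: 1% × £1,150.00 = £11.50
Disability Insurance: 5.3% × £1,150.00 = £60.95
Total withheld: £0.00 + £66.47 + £11.50 + £60.95 = £138.92
Net pay: £1,150.00 − £138.92 = £1,011.08

£1,011.08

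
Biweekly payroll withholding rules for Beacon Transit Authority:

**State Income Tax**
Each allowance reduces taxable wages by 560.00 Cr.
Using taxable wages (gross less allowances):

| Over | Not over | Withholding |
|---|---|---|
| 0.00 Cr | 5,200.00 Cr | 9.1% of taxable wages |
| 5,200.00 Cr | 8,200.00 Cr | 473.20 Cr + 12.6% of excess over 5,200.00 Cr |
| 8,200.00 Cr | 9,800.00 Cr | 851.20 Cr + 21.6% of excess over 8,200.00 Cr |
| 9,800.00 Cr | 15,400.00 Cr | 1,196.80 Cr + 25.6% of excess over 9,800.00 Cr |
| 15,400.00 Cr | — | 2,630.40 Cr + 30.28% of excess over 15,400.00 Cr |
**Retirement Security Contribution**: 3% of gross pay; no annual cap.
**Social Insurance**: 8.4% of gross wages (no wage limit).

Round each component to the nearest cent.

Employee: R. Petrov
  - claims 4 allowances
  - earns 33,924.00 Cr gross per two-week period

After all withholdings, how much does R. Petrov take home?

State Income Tax: taxable = 33,924.00 Cr − 4×560.00 Cr = 31,684.00 Cr
  2,630.40 Cr + 30.28% × (31,684.00 Cr − 15,400.00 Cr) = 2,630.40 Cr + 30.28% × 16,284.00 Cr = 7,561.20 Cr
Retirement Security Contribution: 3% × 33,924.00 Cr = 1,017.72 Cr
Social Insurance: 8.4% × 33,924.00 Cr = 2,849.62 Cr
Total withheld: 7,561.20 Cr + 1,017.72 Cr + 2,849.62 Cr = 11,428.54 Cr
Net pay: 33,924.00 Cr − 11,428.54 Cr = 22,495.46 Cr

22,495.46 Cr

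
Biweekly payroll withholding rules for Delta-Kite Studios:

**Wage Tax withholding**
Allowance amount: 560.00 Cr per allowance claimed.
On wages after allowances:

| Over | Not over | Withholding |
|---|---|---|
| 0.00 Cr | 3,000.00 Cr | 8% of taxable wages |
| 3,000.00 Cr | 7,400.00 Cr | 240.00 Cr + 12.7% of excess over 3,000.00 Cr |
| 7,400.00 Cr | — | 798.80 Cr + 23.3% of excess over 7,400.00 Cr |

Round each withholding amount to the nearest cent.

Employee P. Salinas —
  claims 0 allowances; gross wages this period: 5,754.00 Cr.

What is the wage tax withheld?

Wage Tax: taxable = 5,754.00 Cr
  240.00 Cr + 12.7% × (5,754.00 Cr − 3,000.00 Cr) = 240.00 Cr + 12.7% × 2,754.00 Cr = 589.76 Cr

589.76 Cr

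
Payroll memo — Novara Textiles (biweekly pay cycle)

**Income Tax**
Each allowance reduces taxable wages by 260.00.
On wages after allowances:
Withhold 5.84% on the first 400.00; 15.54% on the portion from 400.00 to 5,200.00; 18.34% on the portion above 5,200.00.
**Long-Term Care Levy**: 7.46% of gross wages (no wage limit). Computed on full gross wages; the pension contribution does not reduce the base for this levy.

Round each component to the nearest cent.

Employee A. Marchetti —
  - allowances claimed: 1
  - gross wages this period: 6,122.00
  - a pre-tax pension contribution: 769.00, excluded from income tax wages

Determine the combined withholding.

1,209.35

Income Tax: taxable = 6,122.00 − 769.00 − 1×260.00 = 5,093.00
  23.36 + 15.54% × (5,093.00 − 400.00) = 23.36 + 15.54% × 4,693.00 = 752.65
Long-Term Care Levy: 7.46% × 6,122.00 = 456.70
Total: 752.65 + 456.70 = 1,209.35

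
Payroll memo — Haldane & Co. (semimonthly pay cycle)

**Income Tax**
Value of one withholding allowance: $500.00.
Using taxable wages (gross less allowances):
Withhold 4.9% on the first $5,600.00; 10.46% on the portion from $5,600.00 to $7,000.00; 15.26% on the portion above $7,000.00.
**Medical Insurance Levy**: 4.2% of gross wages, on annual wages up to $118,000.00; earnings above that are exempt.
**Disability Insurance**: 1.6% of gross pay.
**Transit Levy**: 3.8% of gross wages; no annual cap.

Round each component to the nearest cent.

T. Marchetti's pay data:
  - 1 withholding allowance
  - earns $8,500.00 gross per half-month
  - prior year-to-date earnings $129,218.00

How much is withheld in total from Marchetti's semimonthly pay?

Income Tax: taxable = $8,500.00 − 1×$500.00 = $8,000.00
  $420.84 + 15.26% × ($8,000.00 − $7,000.00) = $420.84 + 15.26% × $1,000.00 = $573.44
Medical Insurance Levy: YTD $129,218.00 ≥ cap $118,000.00 → $0.00
Disability Insurance: 1.6% × $8,500.00 = $136.00
Transit Levy: 3.8% × $8,500.00 = $323.00
Total: $573.44 + $0.00 + $136.00 + $323.00 = $1,032.44

$1,032.44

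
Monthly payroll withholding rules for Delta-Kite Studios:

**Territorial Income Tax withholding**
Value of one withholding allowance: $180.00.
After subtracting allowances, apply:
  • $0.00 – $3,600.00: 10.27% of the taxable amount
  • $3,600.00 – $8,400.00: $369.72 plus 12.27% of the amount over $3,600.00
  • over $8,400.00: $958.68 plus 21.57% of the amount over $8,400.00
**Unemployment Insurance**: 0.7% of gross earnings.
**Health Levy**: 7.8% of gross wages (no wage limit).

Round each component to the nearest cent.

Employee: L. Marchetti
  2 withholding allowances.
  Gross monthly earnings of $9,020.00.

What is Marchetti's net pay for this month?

$7,238.54

Territorial Income Tax: taxable = $9,020.00 − 2×$180.00 = $8,660.00
  $958.68 + 21.57% × ($8,660.00 − $8,400.00) = $958.68 + 21.57% × $260.00 = $1,014.76
Unemployment Insurance: 0.7% × $9,020.00 = $63.14
Health Levy: 7.8% × $9,020.00 = $703.56
Total withheld: $1,014.76 + $63.14 + $703.56 = $1,781.46
Net pay: $9,020.00 − $1,781.46 = $7,238.54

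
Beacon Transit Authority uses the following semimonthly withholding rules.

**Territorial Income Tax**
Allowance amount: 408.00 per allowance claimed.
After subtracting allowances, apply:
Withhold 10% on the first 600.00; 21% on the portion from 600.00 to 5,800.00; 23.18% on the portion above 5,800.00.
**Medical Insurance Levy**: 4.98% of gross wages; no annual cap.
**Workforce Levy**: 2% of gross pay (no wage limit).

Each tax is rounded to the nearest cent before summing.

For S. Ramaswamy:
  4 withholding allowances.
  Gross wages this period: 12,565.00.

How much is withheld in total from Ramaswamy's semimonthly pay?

3,218.87

Territorial Income Tax: taxable = 12,565.00 − 4×408.00 = 10,933.00
  1,152.00 + 23.18% × (10,933.00 − 5,800.00) = 1,152.00 + 23.18% × 5,133.00 = 2,341.83
Medical Insurance Levy: 4.98% × 12,565.00 = 625.74
Workforce Levy: 2% × 12,565.00 = 251.30
Total: 2,341.83 + 625.74 + 251.30 = 3,218.87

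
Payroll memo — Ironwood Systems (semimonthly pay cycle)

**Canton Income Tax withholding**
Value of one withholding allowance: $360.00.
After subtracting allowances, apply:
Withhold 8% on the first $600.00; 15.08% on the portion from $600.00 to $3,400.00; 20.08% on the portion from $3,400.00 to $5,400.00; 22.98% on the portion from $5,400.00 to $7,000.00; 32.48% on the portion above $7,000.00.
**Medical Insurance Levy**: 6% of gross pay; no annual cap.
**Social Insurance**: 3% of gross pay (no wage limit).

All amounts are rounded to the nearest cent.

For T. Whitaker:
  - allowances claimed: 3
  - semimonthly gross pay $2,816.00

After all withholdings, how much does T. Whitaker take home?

$2,343.25

Canton Income Tax: taxable = $2,816.00 − 3×$360.00 = $1,736.00
  $48.00 + 15.08% × ($1,736.00 − $600.00) = $48.00 + 15.08% × $1,136.00 = $219.31
Medical Insurance Levy: 6% × $2,816.00 = $168.96
Social Insurance: 3% × $2,816.00 = $84.48
Total withheld: $219.31 + $168.96 + $84.48 = $472.75
Net pay: $2,816.00 − $472.75 = $2,343.25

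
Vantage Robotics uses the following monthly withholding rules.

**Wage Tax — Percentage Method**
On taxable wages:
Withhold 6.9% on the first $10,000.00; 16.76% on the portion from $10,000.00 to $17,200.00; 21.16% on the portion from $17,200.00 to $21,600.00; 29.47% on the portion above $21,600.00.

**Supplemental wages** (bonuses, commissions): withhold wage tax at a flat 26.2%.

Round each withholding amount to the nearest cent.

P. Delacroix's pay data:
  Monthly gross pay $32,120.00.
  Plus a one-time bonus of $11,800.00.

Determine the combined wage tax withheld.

$9,019.60

Wage Tax: taxable = $32,120.00
  $2,827.76 + 29.47% × ($32,120.00 − $21,600.00) = $2,827.76 + 29.47% × $10,520.00 = $5,928.00
Supplemental (26.2% flat on bonus): 26.2% × $11,800.00 = $3,091.60
Total wage tax: $5,928.00 + $3,091.60 = $9,019.60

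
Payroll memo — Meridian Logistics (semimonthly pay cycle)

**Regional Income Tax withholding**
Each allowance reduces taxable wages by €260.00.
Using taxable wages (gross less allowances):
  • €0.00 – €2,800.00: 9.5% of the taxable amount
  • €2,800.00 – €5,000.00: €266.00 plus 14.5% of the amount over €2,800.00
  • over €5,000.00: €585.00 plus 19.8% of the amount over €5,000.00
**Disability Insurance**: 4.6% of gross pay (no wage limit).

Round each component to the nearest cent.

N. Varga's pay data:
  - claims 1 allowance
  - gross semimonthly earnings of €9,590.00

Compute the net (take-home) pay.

€7,706.52

Regional Income Tax: taxable = €9,590.00 − 1×€260.00 = €9,330.00
  €585.00 + 19.8% × (€9,330.00 − €5,000.00) = €585.00 + 19.8% × €4,330.00 = €1,442.34
Disability Insurance: 4.6% × €9,590.00 = €441.14
Total withheld: €1,442.34 + €441.14 = €1,883.48
Net pay: €9,590.00 − €1,883.48 = €7,706.52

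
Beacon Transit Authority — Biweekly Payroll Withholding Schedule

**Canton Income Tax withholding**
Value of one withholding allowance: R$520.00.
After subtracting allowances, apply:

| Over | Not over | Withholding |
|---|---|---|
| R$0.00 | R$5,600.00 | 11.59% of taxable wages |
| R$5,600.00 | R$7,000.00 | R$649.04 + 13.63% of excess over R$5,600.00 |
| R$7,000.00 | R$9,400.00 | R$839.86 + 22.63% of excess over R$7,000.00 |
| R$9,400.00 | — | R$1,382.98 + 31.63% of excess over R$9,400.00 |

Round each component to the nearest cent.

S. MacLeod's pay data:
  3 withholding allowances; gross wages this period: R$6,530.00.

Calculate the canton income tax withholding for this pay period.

R$576.02

Canton Income Tax: taxable = R$6,530.00 − 3×R$520.00 = R$4,970.00
  11.59% × R$4,970.00 = R$576.02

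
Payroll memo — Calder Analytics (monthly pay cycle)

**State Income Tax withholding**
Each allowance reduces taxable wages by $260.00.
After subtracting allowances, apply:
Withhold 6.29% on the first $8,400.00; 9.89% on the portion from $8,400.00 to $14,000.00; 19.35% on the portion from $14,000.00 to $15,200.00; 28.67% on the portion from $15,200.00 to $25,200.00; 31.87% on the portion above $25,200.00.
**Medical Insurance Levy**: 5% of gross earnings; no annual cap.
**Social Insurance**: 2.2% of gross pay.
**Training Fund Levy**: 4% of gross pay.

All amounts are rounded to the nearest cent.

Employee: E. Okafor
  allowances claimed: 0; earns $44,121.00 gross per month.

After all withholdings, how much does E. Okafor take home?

$28,967.93

State Income Tax: taxable = $44,121.00
  $4,181.40 + 31.87% × ($44,121.00 − $25,200.00) = $4,181.40 + 31.87% × $18,921.00 = $10,211.52
Medical Insurance Levy: 5% × $44,121.00 = $2,206.05
Social Insurance: 2.2% × $44,121.00 = $970.66
Training Fund Levy: 4% × $44,121.00 = $1,764.84
Total withheld: $10,211.52 + $2,206.05 + $970.66 + $1,764.84 = $15,153.07
Net pay: $44,121.00 − $15,153.07 = $28,967.93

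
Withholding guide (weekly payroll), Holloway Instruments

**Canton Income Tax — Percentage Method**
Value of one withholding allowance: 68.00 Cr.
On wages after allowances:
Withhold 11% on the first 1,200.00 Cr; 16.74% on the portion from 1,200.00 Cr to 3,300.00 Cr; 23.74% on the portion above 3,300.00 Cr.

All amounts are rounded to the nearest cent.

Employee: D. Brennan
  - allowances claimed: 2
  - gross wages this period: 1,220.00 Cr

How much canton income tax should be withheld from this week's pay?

Canton Income Tax: taxable = 1,220.00 Cr − 2×68.00 Cr = 1,084.00 Cr
  11% × 1,084.00 Cr = 119.24 Cr

119.24 Cr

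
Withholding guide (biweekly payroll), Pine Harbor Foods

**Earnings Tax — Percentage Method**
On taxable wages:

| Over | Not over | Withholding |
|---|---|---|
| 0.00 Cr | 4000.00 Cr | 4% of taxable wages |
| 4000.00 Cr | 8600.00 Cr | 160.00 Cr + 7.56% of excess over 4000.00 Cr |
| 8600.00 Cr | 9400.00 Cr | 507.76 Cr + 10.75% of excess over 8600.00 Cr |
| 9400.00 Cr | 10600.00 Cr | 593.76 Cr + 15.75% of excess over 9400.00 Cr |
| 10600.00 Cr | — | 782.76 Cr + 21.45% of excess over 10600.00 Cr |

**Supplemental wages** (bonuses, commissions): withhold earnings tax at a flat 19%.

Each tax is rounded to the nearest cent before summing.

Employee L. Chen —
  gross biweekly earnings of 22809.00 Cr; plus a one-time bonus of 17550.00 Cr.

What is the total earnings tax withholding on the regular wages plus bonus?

6736.09 Cr

Earnings Tax: taxable = 22809.00 Cr
  782.76 Cr + 21.45% × (22809.00 Cr − 10600.00 Cr) = 782.76 Cr + 21.45% × 12209.00 Cr = 3401.59 Cr
Supplemental (19% flat on bonus): 19% × 17550.00 Cr = 3334.50 Cr
Total earnings tax: 3401.59 Cr + 3334.50 Cr = 6736.09 Cr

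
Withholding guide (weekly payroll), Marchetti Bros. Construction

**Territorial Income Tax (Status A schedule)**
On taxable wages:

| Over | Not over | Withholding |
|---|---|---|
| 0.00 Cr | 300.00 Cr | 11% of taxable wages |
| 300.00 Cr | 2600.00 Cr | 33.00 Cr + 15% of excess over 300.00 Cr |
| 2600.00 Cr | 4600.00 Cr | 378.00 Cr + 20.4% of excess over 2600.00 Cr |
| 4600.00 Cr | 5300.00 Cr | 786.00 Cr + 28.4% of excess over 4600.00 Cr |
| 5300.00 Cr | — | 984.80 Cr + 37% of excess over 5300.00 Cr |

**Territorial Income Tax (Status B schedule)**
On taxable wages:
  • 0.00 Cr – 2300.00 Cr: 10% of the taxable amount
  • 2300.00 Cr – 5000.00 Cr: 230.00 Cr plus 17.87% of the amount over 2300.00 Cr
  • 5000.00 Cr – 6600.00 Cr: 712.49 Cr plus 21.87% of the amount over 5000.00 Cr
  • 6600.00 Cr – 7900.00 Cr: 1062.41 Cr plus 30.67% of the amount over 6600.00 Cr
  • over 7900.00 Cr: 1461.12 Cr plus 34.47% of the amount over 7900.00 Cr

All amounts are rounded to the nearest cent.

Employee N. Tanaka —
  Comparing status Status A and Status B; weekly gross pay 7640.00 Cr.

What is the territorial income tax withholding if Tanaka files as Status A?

Territorial Income Tax (Status A): taxable = 7640.00 Cr
  984.80 Cr + 37% × (7640.00 Cr − 5300.00 Cr) = 984.80 Cr + 37% × 2340.00 Cr = 1850.60 Cr

1850.60 Cr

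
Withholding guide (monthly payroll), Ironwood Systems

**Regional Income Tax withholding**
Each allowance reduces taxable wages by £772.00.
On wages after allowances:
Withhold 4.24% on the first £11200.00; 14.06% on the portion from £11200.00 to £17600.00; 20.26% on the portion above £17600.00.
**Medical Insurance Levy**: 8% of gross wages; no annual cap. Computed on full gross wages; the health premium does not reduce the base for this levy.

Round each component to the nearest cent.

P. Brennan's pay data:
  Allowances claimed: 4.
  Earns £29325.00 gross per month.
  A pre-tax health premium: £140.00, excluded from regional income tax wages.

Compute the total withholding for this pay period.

Regional Income Tax: taxable = £29325.00 − £140.00 − 4×£772.00 = £26097.00
  £1374.72 + 20.26% × (£26097.00 − £17600.00) = £1374.72 + 20.26% × £8497.00 = £3096.21
Medical Insurance Levy: 8% × £29325.00 = £2346.00
Total: £3096.21 + £2346.00 = £5442.21

£5442.21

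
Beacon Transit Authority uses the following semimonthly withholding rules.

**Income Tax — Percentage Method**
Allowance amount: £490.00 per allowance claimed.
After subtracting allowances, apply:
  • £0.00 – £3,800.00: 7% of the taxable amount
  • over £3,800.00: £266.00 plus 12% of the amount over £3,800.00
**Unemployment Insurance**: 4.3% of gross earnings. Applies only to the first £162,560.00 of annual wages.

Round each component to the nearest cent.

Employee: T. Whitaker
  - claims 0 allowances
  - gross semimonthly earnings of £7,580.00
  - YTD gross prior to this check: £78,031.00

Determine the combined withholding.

£1,045.54

Income Tax: taxable = £7,580.00
  £266.00 + 12% × (£7,580.00 − £3,800.00) = £266.00 + 12% × £3,780.00 = £719.60
Unemployment Insurance: 4.3% × £7,580.00 = £325.94
Total: £719.60 + £325.94 = £1,045.54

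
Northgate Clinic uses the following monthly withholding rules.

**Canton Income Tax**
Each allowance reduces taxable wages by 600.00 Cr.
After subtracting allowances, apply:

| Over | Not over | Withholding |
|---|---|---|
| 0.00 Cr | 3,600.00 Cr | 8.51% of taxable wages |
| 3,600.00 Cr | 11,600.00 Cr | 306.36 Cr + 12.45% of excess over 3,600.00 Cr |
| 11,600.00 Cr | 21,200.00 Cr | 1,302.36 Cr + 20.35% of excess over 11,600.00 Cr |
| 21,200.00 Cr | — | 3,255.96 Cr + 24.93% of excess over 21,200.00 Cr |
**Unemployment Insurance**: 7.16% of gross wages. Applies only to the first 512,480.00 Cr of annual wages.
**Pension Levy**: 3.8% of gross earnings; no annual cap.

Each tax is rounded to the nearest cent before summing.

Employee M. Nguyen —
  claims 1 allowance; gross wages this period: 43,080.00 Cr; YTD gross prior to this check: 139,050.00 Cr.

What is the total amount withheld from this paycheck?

Canton Income Tax: taxable = 43,080.00 Cr − 1×600.00 Cr = 42,480.00 Cr
  3,255.96 Cr + 24.93% × (42,480.00 Cr − 21,200.00 Cr) = 3,255.96 Cr + 24.93% × 21,280.00 Cr = 8,561.06 Cr
Unemployment Insurance: 7.16% × 43,080.00 Cr = 3,084.53 Cr
Pension Levy: 3.8% × 43,080.00 Cr = 1,637.04 Cr
Total: 8,561.06 Cr + 3,084.53 Cr + 1,637.04 Cr = 13,282.63 Cr

13,282.63 Cr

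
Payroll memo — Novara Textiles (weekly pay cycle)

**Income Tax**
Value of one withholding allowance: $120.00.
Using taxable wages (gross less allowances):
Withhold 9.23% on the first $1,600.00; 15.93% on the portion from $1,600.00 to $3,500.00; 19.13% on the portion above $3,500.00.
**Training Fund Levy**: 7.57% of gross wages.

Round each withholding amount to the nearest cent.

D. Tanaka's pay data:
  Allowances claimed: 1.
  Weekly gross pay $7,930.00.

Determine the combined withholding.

Income Tax: taxable = $7,930.00 − 1×$120.00 = $7,810.00
  $450.35 + 19.13% × ($7,810.00 − $3,500.00) = $450.35 + 19.13% × $4,310.00 = $1,274.85
Training Fund Levy: 7.57% × $7,930.00 = $600.30
Total: $1,274.85 + $600.30 = $1,875.15

$1,875.15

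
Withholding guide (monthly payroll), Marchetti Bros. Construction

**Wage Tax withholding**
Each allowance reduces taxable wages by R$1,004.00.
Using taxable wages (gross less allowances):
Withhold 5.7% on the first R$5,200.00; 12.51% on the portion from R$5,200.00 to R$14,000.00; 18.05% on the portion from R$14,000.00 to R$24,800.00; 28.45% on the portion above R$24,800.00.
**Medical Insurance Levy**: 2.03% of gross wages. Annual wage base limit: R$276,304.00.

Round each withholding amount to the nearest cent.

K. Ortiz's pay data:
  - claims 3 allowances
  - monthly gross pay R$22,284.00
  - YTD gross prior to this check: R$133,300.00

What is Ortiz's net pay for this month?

Wage Tax: taxable = R$22,284.00 − 3×R$1,004.00 = R$19,272.00
  R$1,397.28 + 18.05% × (R$19,272.00 − R$14,000.00) = R$1,397.28 + 18.05% × R$5,272.00 = R$2,348.88
Medical Insurance Levy: 2.03% × R$22,284.00 = R$452.37
Total withheld: R$2,348.88 + R$452.37 = R$2,801.25
Net pay: R$22,284.00 − R$2,801.25 = R$19,482.75

R$19,482.75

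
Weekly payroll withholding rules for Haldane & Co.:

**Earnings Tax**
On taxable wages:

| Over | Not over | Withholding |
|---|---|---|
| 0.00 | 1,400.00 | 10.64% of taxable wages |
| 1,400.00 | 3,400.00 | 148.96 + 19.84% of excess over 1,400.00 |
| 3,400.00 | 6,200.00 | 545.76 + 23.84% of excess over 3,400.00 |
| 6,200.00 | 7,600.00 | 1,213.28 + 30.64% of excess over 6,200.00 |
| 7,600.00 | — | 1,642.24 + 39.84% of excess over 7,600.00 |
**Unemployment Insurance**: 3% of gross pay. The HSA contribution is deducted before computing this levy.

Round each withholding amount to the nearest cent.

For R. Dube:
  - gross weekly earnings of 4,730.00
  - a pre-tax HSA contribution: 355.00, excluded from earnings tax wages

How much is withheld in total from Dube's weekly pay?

909.45

Earnings Tax: taxable = 4,730.00 − 355.00 = 4,375.00
  545.76 + 23.84% × (4,375.00 − 3,400.00) = 545.76 + 23.84% × 975.00 = 778.20
Unemployment Insurance: 3% × 4,375.00 = 131.25
Total: 778.20 + 131.25 = 909.45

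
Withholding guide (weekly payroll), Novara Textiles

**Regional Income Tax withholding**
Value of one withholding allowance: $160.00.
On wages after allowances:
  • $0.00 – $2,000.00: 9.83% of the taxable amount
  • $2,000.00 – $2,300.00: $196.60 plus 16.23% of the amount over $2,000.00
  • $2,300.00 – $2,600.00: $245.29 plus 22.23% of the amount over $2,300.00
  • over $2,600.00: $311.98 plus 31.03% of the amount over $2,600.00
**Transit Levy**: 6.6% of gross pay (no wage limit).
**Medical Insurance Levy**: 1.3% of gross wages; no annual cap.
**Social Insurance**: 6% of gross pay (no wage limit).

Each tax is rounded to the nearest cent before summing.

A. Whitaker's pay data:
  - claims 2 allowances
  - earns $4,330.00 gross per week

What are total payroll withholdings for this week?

Regional Income Tax: taxable = $4,330.00 − 2×$160.00 = $4,010.00
  $311.98 + 31.03% × ($4,010.00 − $2,600.00) = $311.98 + 31.03% × $1,410.00 = $749.50
Transit Levy: 6.6% × $4,330.00 = $285.78
Medical Insurance Levy: 1.3% × $4,330.00 = $56.29
Social Insurance: 6% × $4,330.00 = $259.80
Total: $749.50 + $285.78 + $56.29 + $259.80 = $1,351.37

$1,351.37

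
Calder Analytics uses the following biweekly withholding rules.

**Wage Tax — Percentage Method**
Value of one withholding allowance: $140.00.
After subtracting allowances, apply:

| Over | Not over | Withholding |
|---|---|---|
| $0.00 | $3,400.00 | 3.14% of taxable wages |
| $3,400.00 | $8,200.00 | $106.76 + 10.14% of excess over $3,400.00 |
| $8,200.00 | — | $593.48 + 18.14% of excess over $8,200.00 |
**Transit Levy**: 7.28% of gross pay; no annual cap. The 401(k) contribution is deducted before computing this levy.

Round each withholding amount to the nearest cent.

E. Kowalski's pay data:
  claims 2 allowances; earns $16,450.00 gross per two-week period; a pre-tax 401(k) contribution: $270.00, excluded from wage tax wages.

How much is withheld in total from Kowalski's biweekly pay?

$3,168.16

Wage Tax: taxable = $16,450.00 − $270.00 − 2×$140.00 = $15,900.00
  $593.48 + 18.14% × ($15,900.00 − $8,200.00) = $593.48 + 18.14% × $7,700.00 = $1,990.26
Transit Levy: 7.28% × $16,180.00 = $1,177.90
Total: $1,990.26 + $1,177.90 = $3,168.16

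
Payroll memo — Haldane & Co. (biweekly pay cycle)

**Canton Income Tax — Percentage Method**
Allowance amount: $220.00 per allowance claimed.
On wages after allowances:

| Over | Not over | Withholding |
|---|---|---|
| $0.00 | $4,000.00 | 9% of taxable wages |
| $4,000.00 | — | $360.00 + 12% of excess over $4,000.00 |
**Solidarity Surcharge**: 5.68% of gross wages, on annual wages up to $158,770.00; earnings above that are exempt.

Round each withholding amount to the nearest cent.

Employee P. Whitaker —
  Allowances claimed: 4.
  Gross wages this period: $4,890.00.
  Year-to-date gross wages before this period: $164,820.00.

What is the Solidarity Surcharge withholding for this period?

$0.00

Solidarity Surcharge: YTD $164,820.00 ≥ cap $158,770.00 → $0.00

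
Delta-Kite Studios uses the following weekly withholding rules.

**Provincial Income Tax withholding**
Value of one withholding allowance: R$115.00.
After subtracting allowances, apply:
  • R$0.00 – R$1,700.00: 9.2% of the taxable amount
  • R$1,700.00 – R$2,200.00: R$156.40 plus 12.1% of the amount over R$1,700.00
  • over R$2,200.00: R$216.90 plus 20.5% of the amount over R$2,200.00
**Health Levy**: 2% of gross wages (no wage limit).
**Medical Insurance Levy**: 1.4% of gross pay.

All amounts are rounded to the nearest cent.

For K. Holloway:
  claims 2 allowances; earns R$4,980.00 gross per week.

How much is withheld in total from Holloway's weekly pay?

Provincial Income Tax: taxable = R$4,980.00 − 2×R$115.00 = R$4,750.00
  R$216.90 + 20.5% × (R$4,750.00 − R$2,200.00) = R$216.90 + 20.5% × R$2,550.00 = R$739.65
Health Levy: 2% × R$4,980.00 = R$99.60
Medical Insurance Levy: 1.4% × R$4,980.00 = R$69.72
Total: R$739.65 + R$99.60 + R$69.72 = R$908.97

R$908.97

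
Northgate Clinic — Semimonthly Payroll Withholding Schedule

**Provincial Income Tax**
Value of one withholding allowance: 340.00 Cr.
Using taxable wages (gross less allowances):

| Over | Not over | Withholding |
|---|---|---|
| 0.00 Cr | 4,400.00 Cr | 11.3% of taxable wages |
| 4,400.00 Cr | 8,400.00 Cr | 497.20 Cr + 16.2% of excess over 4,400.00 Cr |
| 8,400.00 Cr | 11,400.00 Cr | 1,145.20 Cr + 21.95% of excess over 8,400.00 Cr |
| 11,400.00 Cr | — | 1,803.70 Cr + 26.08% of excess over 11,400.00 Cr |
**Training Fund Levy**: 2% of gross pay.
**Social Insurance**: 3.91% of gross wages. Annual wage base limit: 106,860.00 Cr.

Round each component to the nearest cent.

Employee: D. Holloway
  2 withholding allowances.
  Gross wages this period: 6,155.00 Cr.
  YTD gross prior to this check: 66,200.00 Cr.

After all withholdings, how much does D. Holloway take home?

5,119.89 Cr

Provincial Income Tax: taxable = 6,155.00 Cr − 2×340.00 Cr = 5,475.00 Cr
  497.20 Cr + 16.2% × (5,475.00 Cr − 4,400.00 Cr) = 497.20 Cr + 16.2% × 1,075.00 Cr = 671.35 Cr
Training Fund Levy: 2% × 6,155.00 Cr = 123.10 Cr
Social Insurance: 3.91% × 6,155.00 Cr = 240.66 Cr
Total withheld: 671.35 Cr + 123.10 Cr + 240.66 Cr = 1,035.11 Cr
Net pay: 6,155.00 Cr − 1,035.11 Cr = 5,119.89 Cr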